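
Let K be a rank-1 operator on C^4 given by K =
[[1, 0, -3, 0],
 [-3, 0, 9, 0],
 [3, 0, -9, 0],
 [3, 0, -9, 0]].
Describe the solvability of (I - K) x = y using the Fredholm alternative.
(I - K) is invertible (det(I - K) = 9 ≠ 0), so for every y in C^4 the equation (I - K) x = y has a unique solution.

K has rank 1, so it is an outer product K = u v^T: every row of K is a multiple of one row vector. Reading off the entries, u = (1, -3, 3, 3) and v = (1, 0, -3, 0) (row i of K equals u_i·v^T). A rank-one matrix u v^T satisfies K u = u (v·u) and kills the (3)-dimensional subspace v^⊥, so its characteristic polynomial is lambda^3 (lambda - v·u) with v·u = tr K = -8. Hence the eigenvalues of I - K are 1 (multiplicity 3) and 1 - (-8) = 9, so det(I - K) = 9. (Direct check: I - K =
[[0, 0, 3, 0],
 [3, 1, -9, 0],
 [-3, 0, 10, 0],
 [-3, 0, 9, 1]]
has determinant 9.) The finite-dimensional Fredholm alternative says: either (I - K) is invertible, or ker(I - K) ≠ {0} and then range(I - K) = ker((I - K)^*)^⊥, with dim ker(I - K) = dim ker((I - K)^*). Since det(I - K) ≠ 0, 1 is not an eigenvalue of K and ker(I - K) = {0}, so we are in the first case: for every y there is a unique x = (I - K)^(-1) y. Explicitly, by the Sherman–Morrison formula, (I - u v^T)^(-1) = I + u v^T/(1 - v·u), i.e. (I - K)^(-1) = I + K/(9).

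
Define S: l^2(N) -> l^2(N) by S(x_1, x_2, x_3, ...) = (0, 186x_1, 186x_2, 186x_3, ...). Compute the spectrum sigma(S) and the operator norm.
sigma(S) = closed disk {z in C : |z| ≤ 186}; ||S|| = 186

Note S = 186·U where U is the unit right shift (U x)_k = x_{k-1} (with x_0 := 0); so ||S|| = 186||U|| and sigma(S) = 186·sigma(U). ||S x||^2 = sum_{k≥1} |186x_k|^2 = 34596||x||^2, so ||S|| = 186 and sigma(S) ⊂ {|z| ≤ 186}. For any |lambda| < 186, the equation (S - lambda I) x = 0 forces x_1 = 0, then 186x_k = lambda x_{k+1} ⇒ x = 0, so S has no eigenvalues. But (S - lambda I) is not surjective for |lambda| < 186: solving (S - lambda I) x = e_1 would require x_n proportional to (lambda/186)^(-n), which is not in l^2. So every |lambda| < 186 lies in the residual spectrum. The boundary |lambda| = 186 is in the approximate point spectrum (the spectrum is closed). Hence sigma(S) is the closed disk of radius 186.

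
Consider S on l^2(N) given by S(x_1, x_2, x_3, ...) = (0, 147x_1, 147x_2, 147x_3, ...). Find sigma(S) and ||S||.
sigma(S) = closed disk {z in C : |z| ≤ 147}; ||S|| = 147

Note S = 147·U where U is the unit right shift (U x)_k = x_{k-1} (with x_0 := 0); so ||S|| = 147||U|| and sigma(S) = 147·sigma(U). ||S x||^2 = sum_{k≥1} |147x_k|^2 = 21609||x||^2, so ||S|| = 147 and sigma(S) ⊂ {|z| ≤ 147}. For any |lambda| < 147, the equation (S - lambda I) x = 0 forces x_1 = 0, then 147x_k = lambda x_{k+1} ⇒ x = 0, so S has no eigenvalues. But (S - lambda I) is not surjective for |lambda| < 147: solving (S - lambda I) x = e_1 would require x_n proportional to (lambda/147)^(-n), which is not in l^2. So every |lambda| < 147 lies in the residual spectrum. The boundary |lambda| = 147 is in the approximate point spectrum (the spectrum is closed). Hence sigma(S) is the closed disk of radius 147.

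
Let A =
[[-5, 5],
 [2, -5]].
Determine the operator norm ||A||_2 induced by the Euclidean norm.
||A||_2 = sqrt((79 + sqrt(5341))/2) ≈ 8.7202 (= sqrt(largest eigenvalue of A^T A))

||A||_2 = sigma_max(A) = sqrt(lambda_max(A^T A)). Form the symmetric matrix M = A^T A =
[[29, -35],
 [-35, 50]].
Its characteristic polynomial (trace, determinant of M give the coefficients) is
  p(λ) = det(λ I - M) = λ^2 - 79λ + 225.
For λ^2 - 79λ + 225 the discriminant is 5341. It is nonnegative but not a perfect square, so the roots are real and irrational: λ = (79 ± sqrt(5341))/2 ≈ 76.0411, 2.9589.
So the eigenvalues of A^T A are ≈ 2.9589, 76.0411 (all ≥ 0, as they must be for A^T A). The largest is λ_max = (79 + sqrt(5341))/2 ≈ 76.0411, hence ||A||_2 = sqrt(λ_max) = sqrt((79 + sqrt(5341))/2) ≈ 8.7202.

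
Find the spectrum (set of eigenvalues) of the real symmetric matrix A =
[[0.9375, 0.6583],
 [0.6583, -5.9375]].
sigma(A) ≈ {-6, 1}

A is real symmetric, so its spectrum consists of real eigenvalues. Expanding the characteristic polynomial of the displayed matrix gives
  det(λ I - A) = p(λ) = λ^2 + (5)λ + (-6).
Solving p(λ) = 0 yields eigenvalues ≈ -6, 1. (A is shown rounded to 4 decimals, so these recover the underlying integer eigenvalues to within that precision.)
Verification: the trace of A = -5 equals the sum of eigenvalues -5, and det(A) ≈ -5.9998 matches the eigenvalue product -6.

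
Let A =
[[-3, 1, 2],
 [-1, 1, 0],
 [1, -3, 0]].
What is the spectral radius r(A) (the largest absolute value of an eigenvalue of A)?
r(A) ≈ 2.9032

The eigenvalues of A are the roots of its characteristic polynomial. With M = A (coefficients from the trace, the sum of principal 2x2 minors, and det A):
  p(λ) = det(λ I - M) = λ^3 + 2λ^2 - 4λ - 4.
No integer candidate from the rational root theorem (±divisors of 4) is a root, so the roots are irrational. The cubic discriminant is Δ = 592 > 0, so there are three distinct real roots. p(-3) = -1 and p(-2) = 4 have opposite signs, so a root lies in (-3, -2); Newton's method refines it to λ ≈ -2.9032. p(-1) = 1 and p(0) = -4 have opposite signs, so a root lies in (-1, 0); Newton's method refines it to λ ≈ -0.8061. p(1) = -5 and p(2) = 4 have opposite signs, so a root lies in (1, 2); Newton's method refines it to λ ≈ 1.7093. Check (Vieta): the three roots sum to -2, matching tr M = -2.
Thus the eigenvalues (to 4 decimals) are -2.9032 (modulus 2.9032); -0.8061 (modulus 0.8061); 1.7093 (modulus 1.7093). The spectral radius is the largest modulus: r(A) ≈ 2.9032. (Cross-check: r(A) ≤ ||A||_2 ≈ 4.4785; equality holds whenever A is normal, though it can also hold for some non-normal A.)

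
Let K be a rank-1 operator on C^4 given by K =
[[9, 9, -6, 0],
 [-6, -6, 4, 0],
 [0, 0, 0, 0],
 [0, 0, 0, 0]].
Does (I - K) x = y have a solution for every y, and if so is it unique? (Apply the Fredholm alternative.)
(I - K) is invertible (det(I - K) = -2 ≠ 0), so for every y in C^4 the equation (I - K) x = y has a unique solution.

K has rank 1, so it is an outer product K = u v^T: every row of K is a multiple of one row vector. Reading off the entries, u = (-3, 2, 0, 0) and v = (-3, -3, 2, 0) (row i of K equals u_i·v^T). A rank-one matrix u v^T satisfies K u = u (v·u) and kills the (3)-dimensional subspace v^⊥, so its characteristic polynomial is lambda^3 (lambda - v·u) with v·u = tr K = 3. Hence the eigenvalues of I - K are 1 (multiplicity 3) and 1 - (3) = -2, so det(I - K) = -2. (Direct check: I - K =
[[-8, -9, 6, 0],
 [6, 7, -4, 0],
 [0, 0, 1, 0],
 [0, 0, 0, 1]]
has determinant -2.) The finite-dimensional Fredholm alternative says: either (I - K) is invertible, or ker(I - K) ≠ {0} and then range(I - K) = ker((I - K)^*)^⊥, with dim ker(I - K) = dim ker((I - K)^*). Since det(I - K) ≠ 0, 1 is not an eigenvalue of K and ker(I - K) = {0}, so we are in the first case: for every y there is a unique x = (I - K)^(-1) y. Explicitly, by the Sherman–Morrison formula, (I - u v^T)^(-1) = I + u v^T/(1 - v·u), i.e. (I - K)^(-1) = I + K/(-2).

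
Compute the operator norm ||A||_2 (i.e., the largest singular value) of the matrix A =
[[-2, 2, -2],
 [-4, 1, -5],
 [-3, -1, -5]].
||A||_2 ≈ 9.1077 (= sqrt(largest eigenvalue of A^T A))

||A||_2 = sigma_max(A) = sqrt(lambda_max(A^T A)). Form the symmetric matrix M = A^T A =
[[29, -5, 39],
 [-5, 6, -4],
 [39, -4, 54]].
Its characteristic polynomial (trace, sum of principal 2x2 minors, determinant of M give the coefficients) is
  p(λ) = det(λ I - M) = λ^3 - 89λ^2 + 502λ - 16.
No integer candidate from the rational root theorem (±divisors of 16) is a root, so the roots are irrational. The cubic discriminant is Δ = 1457841988 > 0, so there are three distinct real roots. p(0) = -16 and p(1) = 398 have opposite signs, so a root lies in (0, 1); Newton's method refines it to λ ≈ 0.0321. p(6) = 8 and p(7) = -520 have opposite signs, so a root lies in (6, 7); Newton's method refines it to λ ≈ 6.0174. p(82) = -5920 and p(83) = 316 have opposite signs, so a root lies in (82, 83); Newton's method refines it to λ ≈ 82.9505. Check (Vieta): the three roots sum to 89, matching tr M = 89.
So the eigenvalues of A^T A are ≈ 0.0321, 6.0174, 82.9505 (all ≥ 0, as they must be for A^T A). The largest is λ_max ≈ 82.9505, hence ||A||_2 = sqrt(λ_max) ≈ 9.1077.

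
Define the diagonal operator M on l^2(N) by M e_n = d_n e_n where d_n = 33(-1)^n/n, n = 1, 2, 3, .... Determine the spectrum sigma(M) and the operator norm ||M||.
sigma(M) = {33(-1)^n/n : n ≥ 1} ∪ {0}; ||M|| = 33

A bounded diagonal operator on l^2 with diagonal entries d_n has spectrum equal to the closure of {d_n : n ≥ 1}: every d_n is an eigenvalue (with eigenvector e_n), so {d_n} ⊂ sigma(M); the spectrum is closed, so its closure is too; and for lambda not in the closure, (M - lambda I) has bounded inverse (the diagonal entries 1/(d_n - lambda) are bounded). For our sequence d_n = 33(-1)^n/n, n = 1, 2, 3, ...:
  - {d_n} = {33(-1)^n/n : n ≥ 1}; the only limit point is 0
  - closure = {33(-1)^n/n : n ≥ 1} ∪ {0}
For the norm: a diagonal operator has ||M|| = sup_n |d_n|. Here |d_n| = 33/n is decreasing, so sup_n |d_n| = |d_1| = 33. So ||M|| = 33.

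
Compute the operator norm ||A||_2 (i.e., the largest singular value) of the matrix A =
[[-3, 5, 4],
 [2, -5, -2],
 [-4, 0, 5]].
||A||_2 ≈ 10.1376 (= sqrt(largest eigenvalue of A^T A))

||A||_2 = sigma_max(A) = sqrt(lambda_max(A^T A)). Form the symmetric matrix M = A^T A =
[[29, -25, -36],
 [-25, 50, 30],
 [-36, 30, 45]].
Its characteristic polynomial (trace, sum of principal 2x2 minors, determinant of M give the coefficients) is
  p(λ) = det(λ I - M) = λ^3 - 124λ^2 + 2184λ - 225.
No integer candidate from the rational root theorem (±divisors of 225) is a root, so the roots are irrational. The cubic discriminant is Δ = 31051320165 > 0, so there are three distinct real roots. p(0) = -225 and p(1) = 1836 have opposite signs, so a root lies in (0, 1); Newton's method refines it to λ ≈ 0.1036. p(21) = 216 and p(22) = -1545 have opposite signs, so a root lies in (21, 22); Newton's method refines it to λ ≈ 21.1264. p(102) = -6345 and p(103) = 1938 have opposite signs, so a root lies in (102, 103); Newton's method refines it to λ ≈ 102.77. Check (Vieta): the three roots sum to 124, matching tr M = 124.
So the eigenvalues of A^T A are ≈ 0.1036, 21.1264, 102.77 (all ≥ 0, as they must be for A^T A). The largest is λ_max ≈ 102.77, hence ||A||_2 = sqrt(λ_max) ≈ 10.1376.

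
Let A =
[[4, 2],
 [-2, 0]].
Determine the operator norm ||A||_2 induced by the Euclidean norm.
||A||_2 = sqrt((24 + sqrt(512))/2) ≈ 4.8284 (= sqrt(largest eigenvalue of A^T A))

||A||_2 = sigma_max(A) = sqrt(lambda_max(A^T A)). Form the symmetric matrix M = A^T A =
[[20, 8],
 [8, 4]].
Its characteristic polynomial (trace, determinant of M give the coefficients) is
  p(λ) = det(λ I - M) = λ^2 - 24λ + 16.
For λ^2 - 24λ + 16 the discriminant is 512. It is nonnegative but not a perfect square, so the roots are real and irrational: λ = (24 ± sqrt(512))/2 ≈ 23.3137, 0.6863.
So the eigenvalues of A^T A are ≈ 0.6863, 23.3137 (all ≥ 0, as they must be for A^T A). The largest is λ_max = (24 + sqrt(512))/2 ≈ 23.3137, hence ||A||_2 = sqrt(λ_max) = sqrt((24 + sqrt(512))/2) ≈ 4.8284.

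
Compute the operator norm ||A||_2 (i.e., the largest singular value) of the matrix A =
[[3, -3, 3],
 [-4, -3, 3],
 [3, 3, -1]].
||A||_2 ≈ 7.3012 (= sqrt(largest eigenvalue of A^T A))

||A||_2 = sigma_max(A) = sqrt(lambda_max(A^T A)). Form the symmetric matrix M = A^T A =
[[34, 12, -6],
 [12, 27, -21],
 [-6, -21, 19]].
Its characteristic polynomial (trace, sum of principal 2x2 minors, determinant of M give the coefficients) is
  p(λ) = det(λ I - M) = λ^3 - 80λ^2 + 1456λ - 1764.
No integer candidate from the rational root theorem (±divisors of 1764) is a root, so the roots are irrational. The cubic discriminant is Δ = 1222868304 > 0, so there are three distinct real roots. p(1) = -387 and p(2) = 836 have opposite signs, so a root lies in (1, 2); Newton's method refines it to λ ≈ 1.3034. p(25) = 261 and p(26) = -412 have opposite signs, so a root lies in (25, 26); Newton's method refines it to λ ≈ 25.3891. p(53) = -439 and p(54) = 1044 have opposite signs, so a root lies in (53, 54); Newton's method refines it to λ ≈ 53.3076. Check (Vieta): the three roots sum to 80, matching tr M = 80.
So the eigenvalues of A^T A are ≈ 1.3034, 25.3891, 53.3076 (all ≥ 0, as they must be for A^T A). The largest is λ_max ≈ 53.3076, hence ||A||_2 = sqrt(λ_max) ≈ 7.3012.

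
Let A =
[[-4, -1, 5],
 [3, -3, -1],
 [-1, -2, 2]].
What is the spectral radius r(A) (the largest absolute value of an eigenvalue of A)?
r(A) ≈ 4.5063

The eigenvalues of A are the roots of its characteristic polynomial. With M = A (coefficients from the trace, the sum of principal 2x2 minors, and det A):
  p(λ) = det(λ I - M) = λ^3 + 5λ^2 + 4λ + 8.
No integer candidate from the rational root theorem (±divisors of 8) is a root, so the roots are irrational. The cubic discriminant is Δ = -2704 < 0, so there is one real root and a complex-conjugate pair. p(-5) = -12 and p(-4) = 8 have opposite signs, so a root lies in (-5, -4); Newton's method refines it to λ ≈ -4.5063. Dividing out (λ - (-4.5063)) leaves approximately λ^2 + 0.4937λ + 1.7753. For λ^2 + 0.4937λ + 1.7753 the discriminant is -6.8574. It is negative, so the remaining roots are the complex-conjugate pair λ ≈ -0.2468 ± 1.3093i. Their product equals the constant term, so |λ|^2 ≈ 1.7753 and |λ| ≈ 1.3324.
Thus the eigenvalues (to 4 decimals) are -4.5063 (modulus 4.5063); -0.2468 ± 1.3093i (modulus 1.3324). The spectral radius is the largest modulus: r(A) ≈ 4.5063. (Cross-check: r(A) ≤ ||A||_2 ≈ 7.2956; equality holds whenever A is normal, though it can also hold for some non-normal A.)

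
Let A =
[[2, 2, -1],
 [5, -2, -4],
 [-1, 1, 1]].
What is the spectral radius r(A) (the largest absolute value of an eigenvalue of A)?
r(A) ≈ 3.8148

The eigenvalues of A are the roots of its characteristic polynomial. With M = A (coefficients from the trace, the sum of principal 2x2 minors, and det A):
  p(λ) = det(λ I - M) = λ^3 - λ^2 - 11λ + 1.
No integer candidate from the rational root theorem (±divisors of 1) is a root, so the roots are irrational. The cubic discriminant is Δ = 5620 > 0, so there are three distinct real roots. p(-3) = -2 and p(-2) = 11 have opposite signs, so a root lies in (-3, -2); Newton's method refines it to λ ≈ -2.905. p(0) = 1 and p(1) = -10 have opposite signs, so a root lies in (0, 1); Newton's method refines it to λ ≈ 0.0902. p(3) = -14 and p(4) = 5 have opposite signs, so a root lies in (3, 4); Newton's method refines it to λ ≈ 3.8148. Check (Vieta): the three roots sum to 1, matching tr M = 1.
Thus the eigenvalues (to 4 decimals) are -2.905 (modulus 2.905); 0.0902 (modulus 0.0902); 3.8148 (modulus 3.8148). The spectral radius is the largest modulus: r(A) ≈ 3.8148. (Cross-check: r(A) ≤ ||A||_2 ≈ 7.0793; equality holds whenever A is normal, though it can also hold for some non-normal A.)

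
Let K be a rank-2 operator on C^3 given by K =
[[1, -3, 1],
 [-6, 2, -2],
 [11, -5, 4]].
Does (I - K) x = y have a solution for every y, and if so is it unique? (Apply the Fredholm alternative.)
(I - K) is invertible (det(I - K) = -31 ≠ 0), so for every y in C^3 the equation (I - K) x = y has a unique solution.

K has rank 2 and factors as K = U V^T = u1 v1^T + u2 v2^T with u1 = (1, 2, -3), v1 = (-3, 1, -1), u2 = (-2, 0, -1), v2 = (-2, 2, -1) (multiplying out reproduces the displayed K). The nonzero eigenvalues of U V^T coincide with those of the 2 x 2 matrix G = V^T U = [[v1·u1, v1·u2], [v2·u1, v2·u2]] = [[2, 7], [5, 5]], and by the Sylvester determinant identity det(I_3 - U V^T) = det(I_2 - V^T U) = det([[-1, -7], [-5, -4]]) = (-1)(-4) - (-7)(-5) = -31. (Direct check: I - K =
[[0, 3, -1],
 [6, -1, 2],
 [-11, 5, -3]]
has determinant -31.) The finite-dimensional Fredholm alternative says: either (I - K) is invertible, or ker(I - K) ≠ {0} and then range(I - K) = ker((I - K)^*)^⊥, with dim ker(I - K) = dim ker((I - K)^*). Since det(I - K) ≠ 0, 1 is not an eigenvalue of K and ker(I - K) = {0}, so we are in the first case: for every y there is a unique x = (I - K)^(-1) y. (Explicitly, by the Woodbury identity, (I - U V^T)^(-1) = I + U (I_2 - G)^(-1) V^T.)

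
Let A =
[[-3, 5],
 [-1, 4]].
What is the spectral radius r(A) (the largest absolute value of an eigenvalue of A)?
r(A) = (1 + sqrt(29))/2 ≈ 3.1926

The eigenvalues of A are the roots of its characteristic polynomial. With M = A (coefficients from the trace and determinant):
  p(λ) = det(λ I - M) = λ^2 - λ - 7.
For λ^2 - λ - 7 the discriminant is 29. It is nonnegative but not a perfect square, so the roots are real and irrational: λ = (1 ± sqrt(29))/2 ≈ 3.1926, -2.1926.
Thus the eigenvalues (to 4 decimals) are 3.1926 (modulus 3.1926); -2.1926 (modulus 2.1926). The spectral radius is the largest modulus: r(A) = (1 + sqrt(29))/2 ≈ 3.1926. (Cross-check: r(A) ≤ ||A||_2 ≈ 7.0725; equality holds whenever A is normal, though it can also hold for some non-normal A.)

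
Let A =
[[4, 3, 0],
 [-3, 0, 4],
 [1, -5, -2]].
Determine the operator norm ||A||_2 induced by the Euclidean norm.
||A||_2 = sqrt((43 + sqrt(1257))/2) ≈ 6.2632 (= sqrt(largest eigenvalue of A^T A))

||A||_2 = sigma_max(A) = sqrt(lambda_max(A^T A)). Form the symmetric matrix M = A^T A =
[[26, 7, -14],
 [7, 34, 10],
 [-14, 10, 20]].
Its characteristic polynomial (trace, sum of principal 2x2 minors, determinant of M give the coefficients) is
  p(λ) = det(λ I - M) = λ^3 - 80λ^2 + 1739λ - 5476.
By the rational root theorem any rational root is an integer divisor of 5476. Testing λ = 37: p(37) = 50653 - 109520 + 64343 - 5476 = 0, so λ = 37 is a root. Dividing out (λ - 37) leaves p(λ) = (λ - 37)(λ^2 - 43λ + 148). For λ^2 - 43λ + 148 the discriminant is 1257. It is nonnegative but not a perfect square, so the roots are real and irrational: λ = (43 ± sqrt(1257))/2 ≈ 39.2271, 3.7729.
So the eigenvalues of A^T A are ≈ 3.7729, 37, 39.2271 (all ≥ 0, as they must be for A^T A). The largest is λ_max = (43 + sqrt(1257))/2 ≈ 39.2271, hence ||A||_2 = sqrt(λ_max) = sqrt((43 + sqrt(1257))/2) ≈ 6.2632.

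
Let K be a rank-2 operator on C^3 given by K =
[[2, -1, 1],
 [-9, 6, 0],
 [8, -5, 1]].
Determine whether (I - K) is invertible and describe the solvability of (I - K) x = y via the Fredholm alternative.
(I - K) is invertible (det(I - K) = -5 ≠ 0), so for every y in C^3 the equation (I - K) x = y has a unique solution.

K has rank 2 and factors as K = U V^T = u1 v1^T + u2 v2^T with u1 = (0, -3, 2), v1 = (3, -2, 0), u2 = (1, 0, 1), v2 = (2, -1, 1) (multiplying out reproduces the displayed K). The nonzero eigenvalues of U V^T coincide with those of the 2 x 2 matrix G = V^T U = [[v1·u1, v1·u2], [v2·u1, v2·u2]] = [[6, 3], [5, 3]], and by the Sylvester determinant identity det(I_3 - U V^T) = det(I_2 - V^T U) = det([[-5, -3], [-5, -2]]) = (-5)(-2) - (-3)(-5) = -5. (Direct check: I - K =
[[-1, 1, -1],
 [9, -5, 0],
 [-8, 5, 0]]
has determinant -5.) The finite-dimensional Fredholm alternative says: either (I - K) is invertible, or ker(I - K) ≠ {0} and then range(I - K) = ker((I - K)^*)^⊥, with dim ker(I - K) = dim ker((I - K)^*). Since det(I - K) ≠ 0, 1 is not an eigenvalue of K and ker(I - K) = {0}, so we are in the first case: for every y there is a unique x = (I - K)^(-1) y. (Explicitly, by the Woodbury identity, (I - U V^T)^(-1) = I + U (I_2 - G)^(-1) V^T.)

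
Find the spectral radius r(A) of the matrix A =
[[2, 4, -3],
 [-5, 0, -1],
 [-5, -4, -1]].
r(A) ≈ 4.2031

The eigenvalues of A are the roots of its characteristic polynomial. With M = A (coefficients from the trace, the sum of principal 2x2 minors, and det A):
  p(λ) = det(λ I - M) = λ^3 - λ^2 - λ + 68.
No integer candidate from the rational root theorem (±divisors of 68) is a root, so the roots are irrational. The cubic discriminant is Δ = -123347 < 0, so there is one real root and a complex-conjugate pair. p(-4) = -8 and p(-3) = 35 have opposite signs, so a root lies in (-4, -3); Newton's method refines it to λ ≈ -3.8492. Dividing out (λ - (-3.8492)) leaves approximately λ^2 - 4.8492λ + 17.6658. For λ^2 - 4.8492λ + 17.6658 the discriminant is -47.1483. It is negative, so the remaining roots are the complex-conjugate pair λ ≈ 2.4246 ± 3.4332i. Their product equals the constant term, so |λ|^2 ≈ 17.6658 and |λ| ≈ 4.2031.
Thus the eigenvalues (to 4 decimals) are -3.8492 (modulus 3.8492); 2.4246 ± 3.4332i (modulus 4.2031). The spectral radius is the largest modulus: r(A) ≈ 4.2031. (Cross-check: r(A) ≤ ||A||_2 ≈ 8.5503; equality holds whenever A is normal, though it can also hold for some non-normal A.)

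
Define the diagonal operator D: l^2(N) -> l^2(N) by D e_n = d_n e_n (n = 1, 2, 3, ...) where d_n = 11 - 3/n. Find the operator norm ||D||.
||D|| = 11

For a diagonal operator on l^2 with entries d_n, ||D|| = sup_n |d_n|. Here d_1 = 8, d_2 = 19/2, ..., and d_n = 11 - 3/n increases monotonically toward 11. All terms lie in [8, 11), so |d_n| = d_n and the supremum is the limit 11, which is not attained by any individual d_n. Hence ||D|| = 11.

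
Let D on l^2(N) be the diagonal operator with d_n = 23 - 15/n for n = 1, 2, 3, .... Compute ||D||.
||D|| = 23

For a diagonal operator on l^2 with entries d_n, ||D|| = sup_n |d_n|. Here d_1 = 8, d_2 = 31/2, ..., and d_n = 23 - 15/n increases monotonically toward 23. All terms lie in [8, 23), so |d_n| = d_n and the supremum is the limit 23, which is not attained by any individual d_n. Hence ||D|| = 23.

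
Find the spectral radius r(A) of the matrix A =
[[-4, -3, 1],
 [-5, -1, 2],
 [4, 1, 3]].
r(A) ≈ 7.3118

The eigenvalues of A are the roots of its characteristic polynomial. With M = A (coefficients from the trace, the sum of principal 2x2 minors, and det A):
  p(λ) = det(λ I - M) = λ^3 + 2λ^2 - 32λ + 50.
No integer candidate from the rational root theorem (±divisors of 50) is a root, so the roots are irrational. The cubic discriminant is Δ = 8468 > 0, so there are three distinct real roots. p(-8) = -78 and p(-7) = 29 have opposite signs, so a root lies in (-8, -7); Newton's method refines it to λ ≈ -7.3118. p(2) = 2 and p(3) = -1 have opposite signs, so a root lies in (2, 3); Newton's method refines it to λ ≈ 2.1918. p(3) = -1 and p(4) = 18 have opposite signs, so a root lies in (3, 4); Newton's method refines it to λ ≈ 3.12. Check (Vieta): the three roots sum to -2, matching tr M = -2.
Thus the eigenvalues (to 4 decimals) are -7.3118 (modulus 7.3118); 2.1918 (modulus 2.1918); 3.12 (modulus 3.12). The spectral radius is the largest modulus: r(A) ≈ 7.3118. (Cross-check: r(A) ≤ ||A||_2 ≈ 8.0793; equality holds whenever A is normal, though it can also hold for some non-normal A.)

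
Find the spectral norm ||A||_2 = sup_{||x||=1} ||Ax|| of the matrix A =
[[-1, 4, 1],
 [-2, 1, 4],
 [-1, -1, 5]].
||A||_2 ≈ 6.891 (= sqrt(largest eigenvalue of A^T A))

||A||_2 = sigma_max(A) = sqrt(lambda_max(A^T A)). Form the symmetric matrix M = A^T A =
[[6, -5, -14],
 [-5, 18, 3],
 [-14, 3, 42]].
Its characteristic polynomial (trace, sum of principal 2x2 minors, determinant of M give the coefficients) is
  p(λ) = det(λ I - M) = λ^3 - 66λ^2 + 886λ - 324.
No integer candidate from the rational root theorem (±divisors of 324) is a root, so the roots are irrational. The cubic discriminant is Δ = 603019616 > 0, so there are three distinct real roots. p(0) = -324 and p(1) = 497 have opposite signs, so a root lies in (0, 1); Newton's method refines it to λ ≈ 0.3762. p(18) = 72 and p(19) = -457 have opposite signs, so a root lies in (18, 19); Newton's method refines it to λ ≈ 18.1386. p(47) = -653 and p(48) = 732 have opposite signs, so a root lies in (47, 48); Newton's method refines it to λ ≈ 47.4853. Check (Vieta): the three roots sum to 66, matching tr M = 66.
So the eigenvalues of A^T A are ≈ 0.3762, 18.1386, 47.4853 (all ≥ 0, as they must be for A^T A). The largest is λ_max ≈ 47.4853, hence ||A||_2 = sqrt(λ_max) ≈ 6.891.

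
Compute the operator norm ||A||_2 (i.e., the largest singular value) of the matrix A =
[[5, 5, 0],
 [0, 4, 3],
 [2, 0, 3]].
||A||_2 ≈ 8.0273 (= sqrt(largest eigenvalue of A^T A))

||A||_2 = sigma_max(A) = sqrt(lambda_max(A^T A)). Form the symmetric matrix M = A^T A =
[[29, 25, 6],
 [25, 41, 12],
 [6, 12, 18]].
Its characteristic polynomial (trace, sum of principal 2x2 minors, determinant of M give the coefficients) is
  p(λ) = det(λ I - M) = λ^3 - 88λ^2 + 1644λ - 8100.
No integer candidate from the rational root theorem (±divisors of 8100) is a root, so the roots are irrational. The cubic discriminant is Δ = 398810448 > 0, so there are three distinct real roots. p(8) = -68 and p(9) = 297 have opposite signs, so a root lies in (8, 9); Newton's method refines it to λ ≈ 8.1628. p(15) = 135 and p(16) = -228 have opposite signs, so a root lies in (15, 16); Newton's method refines it to λ ≈ 15.3994. p(64) = -1188 and p(65) = 1585 have opposite signs, so a root lies in (64, 65); Newton's method refines it to λ ≈ 64.4378. Check (Vieta): the three roots sum to 88, matching tr M = 88.
So the eigenvalues of A^T A are ≈ 8.1628, 15.3994, 64.4378 (all ≥ 0, as they must be for A^T A). The largest is λ_max ≈ 64.4378, hence ||A||_2 = sqrt(λ_max) ≈ 8.0273.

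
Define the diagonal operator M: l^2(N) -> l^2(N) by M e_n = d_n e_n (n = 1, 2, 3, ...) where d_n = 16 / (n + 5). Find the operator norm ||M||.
||M|| = 8/3 (attained at n = 1)

For M diagonal, ||M|| = sup_n |d_n| = sup_n 16/(n + 5). This is positive and strictly decreasing in n, so the supremum is attained at n = 1: d_1 = 16/(1 + 5) = 8/3. Hence ||M|| = 8/3.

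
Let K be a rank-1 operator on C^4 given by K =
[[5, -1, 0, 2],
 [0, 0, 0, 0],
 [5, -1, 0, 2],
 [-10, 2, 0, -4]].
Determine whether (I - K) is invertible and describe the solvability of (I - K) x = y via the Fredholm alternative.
(I - K) is singular (det(I - K) = 0, i.e. 1 ∈ sigma(K)). (I - K) x = y is solvable iff y ⊥ ker((I - K)^*) = span{(5, -1, 0, 2)}, i.e. iff 5y_1 - y_2 + 2y_4 = 0. When solvable, the solutions are x = y + c·(1, 0, 1, -2), c arbitrary (ker(I - K) = span{(1, 0, 1, -2)}, dimension 1).

K has rank 1, so it is an outer product K = u v^T: every row of K is a multiple of one row vector. Reading off the entries, u = (1, 0, 1, -2) and v = (5, -1, 0, 2) (row i of K equals u_i·v^T). A rank-one matrix u v^T satisfies K u = u (v·u) and kills the (3)-dimensional subspace v^⊥, so its characteristic polynomial is lambda^3 (lambda - v·u) with v·u = tr K = 1. Hence the eigenvalues of I - K are 1 (multiplicity 3) and 1 - (1) = 0, so det(I - K) = 0. (Direct check: I - K =
[[-4, 1, 0, -2],
 [0, 1, 0, 0],
 [-5, 1, 1, -2],
 [10, -2, 0, 5]]
has determinant 0.) So 1 is an eigenvalue of K and (I - K) is not invertible. The finite-dimensional Fredholm alternative says: either (I - K) is invertible, or ker(I - K) ≠ {0} and then range(I - K) = ker((I - K)^*)^⊥, with dim ker(I - K) = dim ker((I - K)^*). We are in the second case, so we need both kernels. Kernel of I - K: (I - K) u = u - u (v·u) = u - u = 0, so ker(I - K) = span{u} = span{(1, 0, 1, -2)} (it is exactly 1-dimensional because rank(I - K) = 3). Kernel of the adjoint: K is real, so (I - K)^* = I - K^T = I - v u^T, and (I - v u^T) v = v - v (u·v) = 0; hence ker((I - K)^*) = span{v} = span{(5, -1, 0, 2)}. Therefore (I - K) x = y is solvable iff <y, v> = 0, i.e. iff 5y_1 - y_2 + 2y_4 = 0. When this holds, K y = u (v·y) = 0, so (I - K) y = y and x = y is a particular solution; the full solution set is the line x = y + c·u = y + c·(1, 0, 1, -2), c ∈ C.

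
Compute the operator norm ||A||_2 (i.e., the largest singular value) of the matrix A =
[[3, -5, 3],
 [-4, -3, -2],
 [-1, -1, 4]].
||A||_2 ≈ 7.0531 (= sqrt(largest eigenvalue of A^T A))

||A||_2 = sigma_max(A) = sqrt(lambda_max(A^T A)). Form the symmetric matrix M = A^T A =
[[26, -2, 13],
 [-2, 35, -13],
 [13, -13, 29]].
Its characteristic polynomial (trace, sum of principal 2x2 minors, determinant of M give the coefficients) is
  p(λ) = det(λ I - M) = λ^3 - 90λ^2 + 2337λ - 16641.
No integer candidate from the rational root theorem (±divisors of 16641) is a root, so the roots are irrational. The cubic discriminant is Δ = 183715641 > 0, so there are three distinct real roots. p(11) = -493 and p(12) = 171 have opposite signs, so a root lies in (11, 12); Newton's method refines it to λ ≈ 11.7259. p(28) = 187 and p(29) = -169 have opposite signs, so a root lies in (28, 29); Newton's method refines it to λ ≈ 28.5284. p(49) = -569 and p(50) = 209 have opposite signs, so a root lies in (49, 50); Newton's method refines it to λ ≈ 49.7457. Check (Vieta): the three roots sum to 90, matching tr M = 90.
So the eigenvalues of A^T A are ≈ 11.7259, 28.5284, 49.7457 (all ≥ 0, as they must be for A^T A). The largest is λ_max ≈ 49.7457, hence ||A||_2 = sqrt(λ_max) ≈ 7.0531.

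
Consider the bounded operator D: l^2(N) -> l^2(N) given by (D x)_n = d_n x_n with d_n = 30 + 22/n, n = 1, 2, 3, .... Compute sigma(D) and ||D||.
sigma(D) = {30 + 22/n : n ≥ 1} ∪ {30}; ||D|| = 52

A bounded diagonal operator on l^2 with diagonal entries d_n has spectrum equal to the closure of {d_n : n ≥ 1}: every d_n is an eigenvalue (with eigenvector e_n), so {d_n} ⊂ sigma(D); the spectrum is closed, so its closure is too; and for lambda not in the closure, (D - lambda I) has bounded inverse (the diagonal entries 1/(d_n - lambda) are bounded). For our sequence d_n = 30 + 22/n, n = 1, 2, 3, ...:
  - {d_n} = {30 + 22/n : n ≥ 1}; the only limit point is 30
  - closure = {30 + 22/n : n ≥ 1} ∪ {30}
For the norm: a diagonal operator has ||D|| = sup_n |d_n|. Here d_n = 30 + 22/n is positive and decreasing, so sup_n |d_n| = d_1 = 30 + 22 = 52. So ||D|| = 52.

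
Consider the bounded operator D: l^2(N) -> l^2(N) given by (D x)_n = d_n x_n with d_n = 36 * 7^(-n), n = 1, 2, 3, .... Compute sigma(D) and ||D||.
sigma(D) = {36 * 7^(-n) : n ≥ 1} ∪ {0}; ||D|| = 36/7

A bounded diagonal operator on l^2 with diagonal entries d_n has spectrum equal to the closure of {d_n : n ≥ 1}: every d_n is an eigenvalue (with eigenvector e_n), so {d_n} ⊂ sigma(D); the spectrum is closed, so its closure is too; and for lambda not in the closure, (D - lambda I) has bounded inverse (the diagonal entries 1/(d_n - lambda) are bounded). For our sequence d_n = 36 * 7^(-n), n = 1, 2, 3, ...:
  - {d_n} = {36 * 7^(-n) : n ≥ 1}; the only limit point is 0
  - closure = {36 * 7^(-n) : n ≥ 1} ∪ {0}
For the norm: a diagonal operator has ||D|| = sup_n |d_n|. Here d_n = 36 * 7^(-n) is positive and decreasing, so sup_n |d_n| = d_1 = 36/7. So ||D|| = 36/7.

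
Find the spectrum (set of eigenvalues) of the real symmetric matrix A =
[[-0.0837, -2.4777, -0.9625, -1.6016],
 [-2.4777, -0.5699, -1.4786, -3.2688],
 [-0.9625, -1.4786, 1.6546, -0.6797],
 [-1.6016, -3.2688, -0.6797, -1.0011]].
sigma(A) ≈ {-6, 1, 2, 3}

A is real symmetric, so its spectrum consists of real eigenvalues. Expanding the characteristic polynomial of the displayed matrix gives
  det(λ I - A) = p(λ) = λ^4 + (0)λ^3 + (-25)λ^2 + (59.9978)λ + (-35.9983).
Solving p(λ) = 0 yields eigenvalues ≈ -6, 1, 2, 3. (A is shown rounded to 4 decimals, so these recover the underlying integer eigenvalues to within that precision.)
Verification: the trace of A = 0 equals the sum of eigenvalues 0, and det(A) ≈ -35.9983 matches the eigenvalue product -36.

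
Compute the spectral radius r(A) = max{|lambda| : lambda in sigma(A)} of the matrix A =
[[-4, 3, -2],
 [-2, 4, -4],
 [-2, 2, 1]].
r(A) ≈ 3.2688

The eigenvalues of A are the roots of its characteristic polynomial. With M = A (coefficients from the trace, the sum of principal 2x2 minors, and det A):
  p(λ) = det(λ I - M) = λ^3 - λ^2 - 6λ + 26.
No integer candidate from the rational root theorem (±divisors of 26) is a root, so the roots are irrational. The cubic discriminant is Δ = -14440 < 0, so there is one real root and a complex-conjugate pair. p(-4) = -30 and p(-3) = 8 have opposite signs, so a root lies in (-4, -3); Newton's method refines it to λ ≈ -3.2688. Dividing out (λ - (-3.2688)) leaves approximately λ^2 - 4.2688λ + 7.954. For λ^2 - 4.2688λ + 7.954 the discriminant is -13.5931. It is negative, so the remaining roots are the complex-conjugate pair λ ≈ 2.1344 ± 1.8434i. Their product equals the constant term, so |λ|^2 ≈ 7.954 and |λ| ≈ 2.8203.
Thus the eigenvalues (to 4 decimals) are -3.2688 (modulus 3.2688); 2.1344 ± 1.8434i (modulus 2.8203). The spectral radius is the largest modulus: r(A) ≈ 3.2688. (Cross-check: r(A) ≤ ||A||_2 ≈ 8.0156; equality holds whenever A is normal, though it can also hold for some non-normal A.)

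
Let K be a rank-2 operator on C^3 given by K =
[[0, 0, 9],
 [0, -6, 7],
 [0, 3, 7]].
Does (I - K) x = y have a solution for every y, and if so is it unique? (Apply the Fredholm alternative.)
(I - K) is invertible (det(I - K) = -63 ≠ 0), so for every y in C^3 the equation (I - K) x = y has a unique solution.

K has rank 2 and factors as K = U V^T = u1 v1^T + u2 v2^T with u1 = (-3, -1, -3), v1 = (0, -3, -1), u2 = (-3, -3, -2), v2 = (0, 3, -2) (multiplying out reproduces the displayed K). The nonzero eigenvalues of U V^T coincide with those of the 2 x 2 matrix G = V^T U = [[v1·u1, v1·u2], [v2·u1, v2·u2]] = [[6, 11], [3, -5]], and by the Sylvester determinant identity det(I_3 - U V^T) = det(I_2 - V^T U) = det([[-5, -11], [-3, 6]]) = (-5)(6) - (-11)(-3) = -63. (Direct check: I - K =
[[1, 0, -9],
 [0, 7, -7],
 [0, -3, -6]]
has determinant -63.) The finite-dimensional Fredholm alternative says: either (I - K) is invertible, or ker(I - K) ≠ {0} and then range(I - K) = ker((I - K)^*)^⊥, with dim ker(I - K) = dim ker((I - K)^*). Since det(I - K) ≠ 0, 1 is not an eigenvalue of K and ker(I - K) = {0}, so we are in the first case: for every y there is a unique x = (I - K)^(-1) y. (Explicitly, by the Woodbury identity, (I - U V^T)^(-1) = I + U (I_2 - G)^(-1) V^T.)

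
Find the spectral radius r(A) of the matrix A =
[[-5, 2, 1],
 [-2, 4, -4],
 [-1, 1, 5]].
r(A) ≈ 4.5376

The eigenvalues of A are the roots of its characteristic polynomial. With M = A (coefficients from the trace, the sum of principal 2x2 minors, and det A):
  p(λ) = det(λ I - M) = λ^3 - 4λ^2 - 16λ + 90.
No integer candidate from the rational root theorem (±divisors of 90) is a root, so the roots are irrational. The cubic discriminant is Δ = -71500 < 0, so there is one real root and a complex-conjugate pair. p(-5) = -55 and p(-4) = 26 have opposite signs, so a root lies in (-5, -4); Newton's method refines it to λ ≈ -4.371. Dividing out (λ - (-4.371)) leaves approximately λ^2 - 8.371λ + 20.5901. For λ^2 - 8.371λ + 20.5901 the discriminant is -12.2861. It is negative, so the remaining roots are the complex-conjugate pair λ ≈ 4.1855 ± 1.7526i. Their product equals the constant term, so |λ|^2 ≈ 20.5901 and |λ| ≈ 4.5376.
Thus the eigenvalues (to 4 decimals) are -4.371 (modulus 4.371); 4.1855 ± 1.7526i (modulus 4.5376). The spectral radius is the largest modulus: r(A) ≈ 4.5376. (Cross-check: r(A) ≤ ||A||_2 ≈ 6.957; equality holds whenever A is normal, though it can also hold for some non-normal A.)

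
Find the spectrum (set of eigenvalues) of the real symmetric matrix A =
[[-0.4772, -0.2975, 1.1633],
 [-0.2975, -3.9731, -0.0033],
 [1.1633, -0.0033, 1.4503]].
sigma(A) ≈ {-4, -1, 2}

A is real symmetric, so its spectrum consists of real eigenvalues. Expanding the characteristic polynomial of the displayed matrix gives
  det(λ I - A) = p(λ) = λ^3 + (3)λ^2 + (-6)λ + (-8).
Solving p(λ) = 0 yields eigenvalues ≈ -4, -1, 2. (A is shown rounded to 4 decimals, so these recover the underlying integer eigenvalues to within that precision.)
Verification: the trace of A = -3 equals the sum of eigenvalues -3, and det(A) ≈ 8.0003 matches the eigenvalue product 8.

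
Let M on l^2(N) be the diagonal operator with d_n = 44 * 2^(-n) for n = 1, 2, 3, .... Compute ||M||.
||M|| = 22 (attained at n = 1)

For M diagonal, ||M|| = sup_n |d_n|. The sequence d_n = 44 * 2^(-n) is positive and strictly decreasing (ratio 2^(-1) < 1), so the supremum is d_1 = 44/2 = 22. Hence ||M|| = 22.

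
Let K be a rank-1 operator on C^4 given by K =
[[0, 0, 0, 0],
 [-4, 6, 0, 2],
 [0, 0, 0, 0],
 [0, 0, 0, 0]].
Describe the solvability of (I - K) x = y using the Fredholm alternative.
(I - K) is invertible (det(I - K) = -5 ≠ 0), so for every y in C^4 the equation (I - K) x = y has a unique solution.

K has rank 1, so it is an outer product K = u v^T: every row of K is a multiple of one row vector. Reading off the entries, u = (0, 2, 0, 0) and v = (-2, 3, 0, 1) (row i of K equals u_i·v^T). A rank-one matrix u v^T satisfies K u = u (v·u) and kills the (3)-dimensional subspace v^⊥, so its characteristic polynomial is lambda^3 (lambda - v·u) with v·u = tr K = 6. Hence the eigenvalues of I - K are 1 (multiplicity 3) and 1 - (6) = -5, so det(I - K) = -5. (Direct check: I - K =
[[1, 0, 0, 0],
 [4, -5, 0, -2],
 [0, 0, 1, 0],
 [0, 0, 0, 1]]
has determinant -5.) The finite-dimensional Fredholm alternative says: either (I - K) is invertible, or ker(I - K) ≠ {0} and then range(I - K) = ker((I - K)^*)^⊥, with dim ker(I - K) = dim ker((I - K)^*). Since det(I - K) ≠ 0, 1 is not an eigenvalue of K and ker(I - K) = {0}, so we are in the first case: for every y there is a unique x = (I - K)^(-1) y. Explicitly, by the Sherman–Morrison formula, (I - u v^T)^(-1) = I + u v^T/(1 - v·u), i.e. (I - K)^(-1) = I + K/(-5).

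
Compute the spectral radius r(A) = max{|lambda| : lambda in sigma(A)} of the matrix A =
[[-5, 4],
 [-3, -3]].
r(A) = sqrt(27) ≈ 5.1962

The eigenvalues of A are the roots of its characteristic polynomial. With M = A (coefficients from the trace and determinant):
  p(λ) = det(λ I - M) = λ^2 + 8λ + 27.
For λ^2 + 8λ + 27 the discriminant is -44. It is negative, so the roots are the complex-conjugate pair λ = -4 ± (sqrt(44)/2) i ≈ -4 ± 3.3166i. For a conjugate pair the product of the roots equals the constant term, so |λ|^2 = 27 and |λ| = sqrt(27) ≈ 5.1962.
Thus the eigenvalues (to 4 decimals) are -4 ± 3.3166i (modulus 5.1962). The spectral radius is the largest modulus: r(A) = sqrt(27) ≈ 5.1962. (Cross-check: r(A) ≤ ||A||_2 ≈ 6.4331; equality holds whenever A is normal, though it can also hold for some non-normal A.)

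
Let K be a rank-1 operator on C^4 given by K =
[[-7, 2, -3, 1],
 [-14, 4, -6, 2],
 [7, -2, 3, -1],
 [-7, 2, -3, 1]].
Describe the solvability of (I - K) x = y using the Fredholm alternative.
(I - K) is singular (det(I - K) = 0, i.e. 1 ∈ sigma(K)). (I - K) x = y is solvable iff y ⊥ ker((I - K)^*) = span{(-7, 2, -3, 1)}, i.e. iff -7y_1 + 2y_2 - 3y_3 + y_4 = 0. When solvable, the solutions are x = y + c·(1, 2, -1, 1), c arbitrary (ker(I - K) = span{(1, 2, -1, 1)}, dimension 1).

K has rank 1, so it is an outer product K = u v^T: every row of K is a multiple of one row vector. Reading off the entries, u = (1, 2, -1, 1) and v = (-7, 2, -3, 1) (row i of K equals u_i·v^T). A rank-one matrix u v^T satisfies K u = u (v·u) and kills the (3)-dimensional subspace v^⊥, so its characteristic polynomial is lambda^3 (lambda - v·u) with v·u = tr K = 1. Hence the eigenvalues of I - K are 1 (multiplicity 3) and 1 - (1) = 0, so det(I - K) = 0. (Direct check: I - K =
[[8, -2, 3, -1],
 [14, -3, 6, -2],
 [-7, 2, -2, 1],
 [7, -2, 3, 0]]
has determinant 0.) So 1 is an eigenvalue of K and (I - K) is not invertible. The finite-dimensional Fredholm alternative says: either (I - K) is invertible, or ker(I - K) ≠ {0} and then range(I - K) = ker((I - K)^*)^⊥, with dim ker(I - K) = dim ker((I - K)^*). We are in the second case, so we need both kernels. Kernel of I - K: (I - K) u = u - u (v·u) = u - u = 0, so ker(I - K) = span{u} = span{(1, 2, -1, 1)} (it is exactly 1-dimensional because rank(I - K) = 3). Kernel of the adjoint: K is real, so (I - K)^* = I - K^T = I - v u^T, and (I - v u^T) v = v - v (u·v) = 0; hence ker((I - K)^*) = span{v} = span{(-7, 2, -3, 1)}. Therefore (I - K) x = y is solvable iff <y, v> = 0, i.e. iff -7y_1 + 2y_2 - 3y_3 + y_4 = 0. When this holds, K y = u (v·y) = 0, so (I - K) y = y and x = y is a particular solution; the full solution set is the line x = y + c·u = y + c·(1, 2, -1, 1), c ∈ C.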